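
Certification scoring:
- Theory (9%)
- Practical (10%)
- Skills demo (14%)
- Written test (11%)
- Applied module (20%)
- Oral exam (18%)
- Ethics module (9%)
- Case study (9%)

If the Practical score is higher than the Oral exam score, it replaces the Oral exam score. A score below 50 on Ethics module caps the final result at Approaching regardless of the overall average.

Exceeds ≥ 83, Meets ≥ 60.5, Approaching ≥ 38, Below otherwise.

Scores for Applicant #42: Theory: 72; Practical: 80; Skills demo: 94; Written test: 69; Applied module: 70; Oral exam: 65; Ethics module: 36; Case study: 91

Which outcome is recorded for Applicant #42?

Approaching

Practical (80) > Oral exam (65), so Oral exam counts as 80.
Ethics module score 36 < 50: minimum not met.
Weighted total:
  Theory 72 × 0.09 = 6.48
  Practical 80 × 0.1 = 8
  Skills demo 94 × 0.14 = 13.16
  Written test 69 × 0.11 = 7.59
  Applied module 70 × 0.2 = 14
  Oral exam 80 × 0.18 = 14.4
  Ethics module 36 × 0.09 = 3.24
  Case study 91 × 0.09 = 8.19
Sum = 75.06
75.06 would be Meets; cap at Approaching applies → Approaching.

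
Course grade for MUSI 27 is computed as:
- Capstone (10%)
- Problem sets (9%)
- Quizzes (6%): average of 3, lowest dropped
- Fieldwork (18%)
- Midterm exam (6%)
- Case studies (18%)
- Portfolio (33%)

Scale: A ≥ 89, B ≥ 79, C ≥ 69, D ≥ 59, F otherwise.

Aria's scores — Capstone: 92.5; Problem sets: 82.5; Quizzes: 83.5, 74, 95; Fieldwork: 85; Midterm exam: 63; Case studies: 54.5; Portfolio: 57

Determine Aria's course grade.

Quizzes: drop 74 → average of remaining 2 = 178.5/2 = 89.25
Weighted total:
  Capstone 92.5 × 0.1 = 9.25
  Problem sets 82.5 × 0.09 = 7.425
  Quizzes 89.25 × 0.06 = 5.355
  Fieldwork 85 × 0.18 = 15.3
  Midterm exam 63 × 0.06 = 3.78
  Case studies 54.5 × 0.18 = 9.81
  Portfolio 57 × 0.33 = 18.81
Sum = 69.73
69.73 is ≥ 69 and < 79 → C

C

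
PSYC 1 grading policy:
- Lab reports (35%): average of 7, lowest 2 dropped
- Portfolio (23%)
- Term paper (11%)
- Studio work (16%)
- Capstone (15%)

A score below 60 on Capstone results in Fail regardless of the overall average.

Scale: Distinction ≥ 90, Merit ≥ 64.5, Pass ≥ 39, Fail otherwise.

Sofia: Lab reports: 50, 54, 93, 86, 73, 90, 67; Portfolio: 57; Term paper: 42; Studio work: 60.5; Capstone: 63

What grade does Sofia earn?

Lab reports: drop 50, 54 → average of remaining 5 = 409/5 = 81.8
Capstone score 63 ≥ 60: minimum met.
Weighted total:
  Lab reports 81.8 × 0.35 = 28.63
  Portfolio 57 × 0.23 = 13.11
  Term paper 42 × 0.11 = 4.62
  Studio work 60.5 × 0.16 = 9.68
  Capstone 63 × 0.15 = 9.45
Sum = 65.49
65.49 is ≥ 64.5 and < 90 → Merit

Merit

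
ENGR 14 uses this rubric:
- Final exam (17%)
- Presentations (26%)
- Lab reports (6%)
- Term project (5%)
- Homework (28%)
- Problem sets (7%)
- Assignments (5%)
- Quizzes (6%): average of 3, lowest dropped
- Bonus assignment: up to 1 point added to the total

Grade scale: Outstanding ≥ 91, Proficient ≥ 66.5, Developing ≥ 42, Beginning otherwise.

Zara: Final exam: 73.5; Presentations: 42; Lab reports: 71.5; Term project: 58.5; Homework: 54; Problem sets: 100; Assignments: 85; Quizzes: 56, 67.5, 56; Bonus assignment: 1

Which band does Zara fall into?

Developing

Quizzes: drop 56 → average of remaining 2 = 123.5/2 = 61.75
Weighted total:
  Final exam 73.5 × 0.17 = 12.495
  Presentations 42 × 0.26 = 10.92
  Lab reports 71.5 × 0.06 = 4.29
  Term project 58.5 × 0.05 = 2.925
  Homework 54 × 0.28 = 15.12
  Problem sets 100 × 0.07 = 7
  Assignments 85 × 0.05 = 4.25
  Quizzes 61.75 × 0.06 = 3.705
Sum = 60.705
Bonus assignment: 60.705 + 1 = 61.705
61.705 is ≥ 42 and < 66.5 → Developing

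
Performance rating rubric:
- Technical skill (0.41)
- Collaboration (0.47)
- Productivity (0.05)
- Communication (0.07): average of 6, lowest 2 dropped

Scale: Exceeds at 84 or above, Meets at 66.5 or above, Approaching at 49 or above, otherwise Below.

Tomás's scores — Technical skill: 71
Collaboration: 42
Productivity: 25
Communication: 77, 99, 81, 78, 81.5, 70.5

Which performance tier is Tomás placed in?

Approaching

Communication: drop 70.5, 77 → average of remaining 4 = 339.5/4 = 84.875
Weighted total:
  Technical skill 71 × 0.41 = 29.11
  Collaboration 42 × 0.47 = 19.74
  Productivity 25 × 0.05 = 1.25
  Communication 84.875 × 0.07 = 5.94125
Sum = 56.04125
56.04125 is ≥ 49 and < 66.5 → Approaching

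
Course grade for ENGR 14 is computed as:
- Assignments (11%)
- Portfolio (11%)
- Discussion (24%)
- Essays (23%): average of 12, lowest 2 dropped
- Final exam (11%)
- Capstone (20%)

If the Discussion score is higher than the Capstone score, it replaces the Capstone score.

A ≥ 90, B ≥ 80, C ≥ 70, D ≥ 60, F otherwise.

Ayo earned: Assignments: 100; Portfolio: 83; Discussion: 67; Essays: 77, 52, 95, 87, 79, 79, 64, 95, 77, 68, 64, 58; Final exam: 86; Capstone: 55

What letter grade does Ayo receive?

Essays: drop 52, 58 → average of remaining 10 = 785/10 = 78.5
Discussion (67) > Capstone (55), so Capstone counts as 67.
Weighted total:
  Assignments 100 × 0.11 = 11
  Portfolio 83 × 0.11 = 9.13
  Discussion 67 × 0.24 = 16.08
  Essays 78.5 × 0.23 = 18.055
  Final exam 86 × 0.11 = 9.46
  Capstone 67 × 0.2 = 13.4
Sum = 77.125
77.125 is ≥ 70 and < 80 → C

C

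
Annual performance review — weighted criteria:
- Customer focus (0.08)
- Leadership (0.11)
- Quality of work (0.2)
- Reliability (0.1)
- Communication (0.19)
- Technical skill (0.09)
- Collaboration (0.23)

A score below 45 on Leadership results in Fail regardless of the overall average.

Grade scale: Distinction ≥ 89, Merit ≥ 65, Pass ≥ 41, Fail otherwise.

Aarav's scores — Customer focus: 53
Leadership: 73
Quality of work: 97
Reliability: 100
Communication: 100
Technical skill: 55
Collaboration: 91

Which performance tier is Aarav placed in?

Leadership score 73 ≥ 45: minimum met.
Weighted total:
  Customer focus 53 × 0.08 = 4.24
  Leadership 73 × 0.11 = 8.03
  Quality of work 97 × 0.2 = 19.4
  Reliability 100 × 0.1 = 10
  Communication 100 × 0.19 = 19
  Technical skill 55 × 0.09 = 4.95
  Collaboration 91 × 0.23 = 20.93
Sum = 86.55
86.55 is ≥ 65 and < 89 → Merit

Merit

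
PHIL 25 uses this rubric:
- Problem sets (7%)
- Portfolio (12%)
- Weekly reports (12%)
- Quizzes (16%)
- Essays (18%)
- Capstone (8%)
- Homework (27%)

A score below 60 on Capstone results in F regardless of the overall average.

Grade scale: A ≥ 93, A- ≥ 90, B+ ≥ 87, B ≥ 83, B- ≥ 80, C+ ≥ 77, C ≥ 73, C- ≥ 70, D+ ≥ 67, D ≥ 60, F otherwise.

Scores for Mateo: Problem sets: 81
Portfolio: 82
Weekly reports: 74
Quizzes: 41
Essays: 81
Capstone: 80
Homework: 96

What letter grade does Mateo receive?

Capstone score 80 ≥ 60: minimum met.
Weighted total:
  Problem sets 81 × 0.07 = 5.67
  Portfolio 82 × 0.12 = 9.84
  Weekly reports 74 × 0.12 = 8.88
  Quizzes 41 × 0.16 = 6.56
  Essays 81 × 0.18 = 14.58
  Capstone 80 × 0.08 = 6.4
  Homework 96 × 0.27 = 25.92
Sum = 77.85
77.85 is ≥ 77 and < 80 → C+

C+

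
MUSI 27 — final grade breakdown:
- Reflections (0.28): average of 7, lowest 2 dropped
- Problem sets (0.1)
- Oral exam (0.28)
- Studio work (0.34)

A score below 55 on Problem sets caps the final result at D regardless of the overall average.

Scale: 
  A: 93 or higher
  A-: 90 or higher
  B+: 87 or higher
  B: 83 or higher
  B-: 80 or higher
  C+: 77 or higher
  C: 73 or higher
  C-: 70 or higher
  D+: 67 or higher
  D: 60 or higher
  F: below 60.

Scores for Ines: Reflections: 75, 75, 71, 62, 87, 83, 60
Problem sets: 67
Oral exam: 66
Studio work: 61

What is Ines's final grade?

Reflections: drop 60, 62 → average of remaining 5 = 391/5 = 78.2
Problem sets score 67 ≥ 55: minimum met.
Weighted total:
  Reflections 78.2 × 0.28 = 21.896
  Problem sets 67 × 0.1 = 6.7
  Oral exam 66 × 0.28 = 18.48
  Studio work 61 × 0.34 = 20.74
Sum = 67.816
67.816 is ≥ 67 and < 70 → D+

D+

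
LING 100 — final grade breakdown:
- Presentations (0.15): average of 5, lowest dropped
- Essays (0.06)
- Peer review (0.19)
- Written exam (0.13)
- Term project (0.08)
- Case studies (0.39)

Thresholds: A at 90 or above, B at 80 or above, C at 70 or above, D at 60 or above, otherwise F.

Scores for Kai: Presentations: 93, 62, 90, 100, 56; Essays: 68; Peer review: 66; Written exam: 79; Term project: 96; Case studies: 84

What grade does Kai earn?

Presentations: drop 56 → average of remaining 4 = 345/4 = 86.25
Weighted total:
  Presentations 86.25 × 0.15 = 12.9375
  Essays 68 × 0.06 = 4.08
  Peer review 66 × 0.19 = 12.54
  Written exam 79 × 0.13 = 10.27
  Term project 96 × 0.08 = 7.68
  Case studies 84 × 0.39 = 32.76
Sum = 80.2675
80.2675 is ≥ 80 and < 90 → B

B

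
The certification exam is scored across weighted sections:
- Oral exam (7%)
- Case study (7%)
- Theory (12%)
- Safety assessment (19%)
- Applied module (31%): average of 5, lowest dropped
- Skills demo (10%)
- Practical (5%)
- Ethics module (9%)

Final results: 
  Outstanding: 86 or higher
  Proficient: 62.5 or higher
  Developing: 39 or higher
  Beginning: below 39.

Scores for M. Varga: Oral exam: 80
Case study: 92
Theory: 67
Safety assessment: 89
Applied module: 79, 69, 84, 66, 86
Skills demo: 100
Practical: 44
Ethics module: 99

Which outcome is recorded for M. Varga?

Proficient

Applied module: drop 66 → average of remaining 4 = 318/4 = 79.5
Weighted total:
  Oral exam 80 × 0.07 = 5.6
  Case study 92 × 0.07 = 6.44
  Theory 67 × 0.12 = 8.04
  Safety assessment 89 × 0.19 = 16.91
  Applied module 79.5 × 0.31 = 24.645
  Skills demo 100 × 0.1 = 10
  Practical 44 × 0.05 = 2.2
  Ethics module 99 × 0.09 = 8.91
Sum = 82.745
82.745 is ≥ 62.5 and < 86 → Proficient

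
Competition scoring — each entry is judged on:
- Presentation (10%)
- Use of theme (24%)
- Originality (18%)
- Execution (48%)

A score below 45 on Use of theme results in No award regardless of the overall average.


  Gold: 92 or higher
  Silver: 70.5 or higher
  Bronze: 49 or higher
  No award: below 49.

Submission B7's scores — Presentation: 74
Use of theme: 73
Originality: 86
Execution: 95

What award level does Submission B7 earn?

Use of theme score 73 ≥ 45: minimum met.
Weighted total:
  Presentation 74 × 0.1 = 7.4
  Use of theme 73 × 0.24 = 17.52
  Originality 86 × 0.18 = 15.48
  Execution 95 × 0.48 = 45.6
Sum = 86
86 is ≥ 70.5 and < 92 → Silver

Silver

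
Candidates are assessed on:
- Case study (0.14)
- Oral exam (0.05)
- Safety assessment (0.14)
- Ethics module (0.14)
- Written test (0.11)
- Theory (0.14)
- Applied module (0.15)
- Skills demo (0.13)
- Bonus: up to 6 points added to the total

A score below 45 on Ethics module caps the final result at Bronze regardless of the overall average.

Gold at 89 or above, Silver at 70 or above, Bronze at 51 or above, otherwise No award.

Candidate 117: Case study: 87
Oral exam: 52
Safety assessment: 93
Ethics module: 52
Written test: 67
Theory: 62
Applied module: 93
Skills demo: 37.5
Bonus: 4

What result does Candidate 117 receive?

Ethics module score 52 ≥ 45: minimum met.
Weighted total:
  Case study 87 × 0.14 = 12.18
  Oral exam 52 × 0.05 = 2.6
  Safety assessment 93 × 0.14 = 13.02
  Ethics module 52 × 0.14 = 7.28
  Written test 67 × 0.11 = 7.37
  Theory 62 × 0.14 = 8.68
  Applied module 93 × 0.15 = 13.95
  Skills demo 37.5 × 0.13 = 4.875
Sum = 69.955
Bonus: 69.955 + 4 = 73.955
73.955 is ≥ 70 and < 89 → Silver

Silver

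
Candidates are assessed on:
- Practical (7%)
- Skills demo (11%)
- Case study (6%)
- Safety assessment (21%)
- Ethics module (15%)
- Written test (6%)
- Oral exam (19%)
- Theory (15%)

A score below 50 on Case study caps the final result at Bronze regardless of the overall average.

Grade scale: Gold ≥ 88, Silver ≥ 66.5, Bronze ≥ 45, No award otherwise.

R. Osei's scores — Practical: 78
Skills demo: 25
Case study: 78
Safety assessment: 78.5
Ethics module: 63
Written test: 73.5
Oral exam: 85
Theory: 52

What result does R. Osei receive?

Silver

Case study score 78 ≥ 50: minimum met.
Weighted total:
  Practical 78 × 0.07 = 5.46
  Skills demo 25 × 0.11 = 2.75
  Case study 78 × 0.06 = 4.68
  Safety assessment 78.5 × 0.21 = 16.485
  Ethics module 63 × 0.15 = 9.45
  Written test 73.5 × 0.06 = 4.41
  Oral exam 85 × 0.19 = 16.15
  Theory 52 × 0.15 = 7.8
Sum = 67.185
67.185 is ≥ 66.5 and < 88 → Silver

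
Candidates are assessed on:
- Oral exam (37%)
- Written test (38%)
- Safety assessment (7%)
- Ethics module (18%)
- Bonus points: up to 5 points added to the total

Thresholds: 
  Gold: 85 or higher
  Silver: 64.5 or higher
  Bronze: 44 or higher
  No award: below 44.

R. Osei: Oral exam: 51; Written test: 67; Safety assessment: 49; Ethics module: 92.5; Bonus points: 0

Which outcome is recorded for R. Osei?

Bronze

Weighted total:
  Oral exam 51 × 0.37 = 18.87
  Written test 67 × 0.38 = 25.46
  Safety assessment 49 × 0.07 = 3.43
  Ethics module 92.5 × 0.18 = 16.65
Sum = 64.41
Bonus points: 64.41 + 0 = 64.41
64.41 is ≥ 44 and < 64.5 → Bronze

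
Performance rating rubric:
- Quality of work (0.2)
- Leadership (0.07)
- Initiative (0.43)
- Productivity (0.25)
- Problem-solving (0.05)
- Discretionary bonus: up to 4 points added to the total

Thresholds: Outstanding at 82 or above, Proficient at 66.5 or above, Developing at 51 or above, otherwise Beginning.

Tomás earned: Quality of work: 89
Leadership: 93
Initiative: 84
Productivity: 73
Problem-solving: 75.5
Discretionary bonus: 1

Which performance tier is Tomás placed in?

Weighted total:
  Quality of work 89 × 0.2 = 17.8
  Leadership 93 × 0.07 = 6.51
  Initiative 84 × 0.43 = 36.12
  Productivity 73 × 0.25 = 18.25
  Problem-solving 75.5 × 0.05 = 3.775
Sum = 82.455
Discretionary bonus: 82.455 + 1 = 83.455
83.455 ≥ 82 → Outstanding

Outstanding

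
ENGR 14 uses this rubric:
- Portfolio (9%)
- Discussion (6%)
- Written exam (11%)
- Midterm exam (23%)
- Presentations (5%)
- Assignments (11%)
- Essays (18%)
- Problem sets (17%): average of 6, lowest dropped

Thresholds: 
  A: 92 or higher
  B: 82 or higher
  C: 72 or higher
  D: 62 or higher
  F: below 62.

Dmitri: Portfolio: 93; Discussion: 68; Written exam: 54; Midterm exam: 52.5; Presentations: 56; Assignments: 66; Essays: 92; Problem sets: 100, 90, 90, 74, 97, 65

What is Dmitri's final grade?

Problem sets: drop 65 → average of remaining 5 = 451/5 = 90.2
Weighted total:
  Portfolio 93 × 0.09 = 8.37
  Discussion 68 × 0.06 = 4.08
  Written exam 54 × 0.11 = 5.94
  Midterm exam 52.5 × 0.23 = 12.075
  Presentations 56 × 0.05 = 2.8
  Assignments 66 × 0.11 = 7.26
  Essays 92 × 0.18 = 16.56
  Problem sets 90.2 × 0.17 = 15.334
Sum = 72.419
72.419 is ≥ 72 and < 82 → C

C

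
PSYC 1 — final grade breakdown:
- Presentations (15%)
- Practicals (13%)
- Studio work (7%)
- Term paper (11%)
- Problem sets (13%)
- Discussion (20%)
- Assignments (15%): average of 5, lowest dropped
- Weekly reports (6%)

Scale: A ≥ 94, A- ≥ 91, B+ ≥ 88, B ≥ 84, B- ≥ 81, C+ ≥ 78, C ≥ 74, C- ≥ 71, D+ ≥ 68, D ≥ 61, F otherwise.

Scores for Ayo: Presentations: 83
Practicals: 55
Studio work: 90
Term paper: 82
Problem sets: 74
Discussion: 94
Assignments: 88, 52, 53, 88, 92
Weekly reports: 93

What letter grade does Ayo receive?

Assignments: drop 52 → average of remaining 4 = 321/4 = 80.25
Weighted total:
  Presentations 83 × 0.15 = 12.45
  Practicals 55 × 0.13 = 7.15
  Studio work 90 × 0.07 = 6.3
  Term paper 82 × 0.11 = 9.02
  Problem sets 74 × 0.13 = 9.62
  Discussion 94 × 0.2 = 18.8
  Assignments 80.25 × 0.15 = 12.0375
  Weekly reports 93 × 0.06 = 5.58
Sum = 80.9575
80.9575 is ≥ 78 and < 81 → C+

C+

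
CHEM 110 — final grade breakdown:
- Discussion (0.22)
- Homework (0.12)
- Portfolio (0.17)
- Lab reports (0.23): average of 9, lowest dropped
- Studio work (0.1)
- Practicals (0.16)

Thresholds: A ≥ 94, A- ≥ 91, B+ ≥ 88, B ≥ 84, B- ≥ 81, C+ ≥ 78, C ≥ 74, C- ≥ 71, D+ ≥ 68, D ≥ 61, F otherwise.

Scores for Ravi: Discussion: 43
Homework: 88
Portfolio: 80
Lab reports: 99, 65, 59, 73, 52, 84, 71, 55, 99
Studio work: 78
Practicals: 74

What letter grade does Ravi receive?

Lab reports: drop 52 → average of remaining 8 = 605/8 = 75.625
Weighted total:
  Discussion 43 × 0.22 = 9.46
  Homework 88 × 0.12 = 10.56
  Portfolio 80 × 0.17 = 13.6
  Lab reports 75.625 × 0.23 = 17.39375
  Studio work 78 × 0.1 = 7.8
  Practicals 74 × 0.16 = 11.84
Sum = 70.65375
70.65375 is ≥ 68 and < 71 → D+

D+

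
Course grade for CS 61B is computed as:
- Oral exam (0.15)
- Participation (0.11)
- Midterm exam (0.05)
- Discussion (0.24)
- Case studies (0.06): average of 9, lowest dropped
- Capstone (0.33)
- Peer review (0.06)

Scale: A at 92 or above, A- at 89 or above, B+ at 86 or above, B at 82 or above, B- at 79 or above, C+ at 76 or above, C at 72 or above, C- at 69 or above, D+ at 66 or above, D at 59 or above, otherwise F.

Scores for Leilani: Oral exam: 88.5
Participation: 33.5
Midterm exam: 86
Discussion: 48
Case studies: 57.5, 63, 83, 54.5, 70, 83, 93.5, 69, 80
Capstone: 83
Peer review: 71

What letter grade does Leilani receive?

D+

Case studies: drop 54.5 → average of remaining 8 = 599/8 = 74.875
Weighted total:
  Oral exam 88.5 × 0.15 = 13.275
  Participation 33.5 × 0.11 = 3.685
  Midterm exam 86 × 0.05 = 4.3
  Discussion 48 × 0.24 = 11.52
  Case studies 74.875 × 0.06 = 4.4925
  Capstone 83 × 0.33 = 27.39
  Peer review 71 × 0.06 = 4.26
Sum = 68.9225
68.9225 is ≥ 66 and < 69 → D+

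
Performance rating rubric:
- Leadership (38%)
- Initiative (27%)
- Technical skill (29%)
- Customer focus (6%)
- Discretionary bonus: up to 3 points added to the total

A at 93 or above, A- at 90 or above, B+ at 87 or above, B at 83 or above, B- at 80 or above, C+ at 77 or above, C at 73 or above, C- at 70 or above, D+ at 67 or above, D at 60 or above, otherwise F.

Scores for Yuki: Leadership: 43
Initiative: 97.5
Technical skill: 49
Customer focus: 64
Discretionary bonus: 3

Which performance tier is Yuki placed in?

Weighted total:
  Leadership 43 × 0.38 = 16.34
  Initiative 97.5 × 0.27 = 26.325
  Technical skill 49 × 0.29 = 14.21
  Customer focus 64 × 0.06 = 3.84
Sum = 60.715
Discretionary bonus: 60.715 + 3 = 63.715
63.715 is ≥ 60 and < 67 → D

D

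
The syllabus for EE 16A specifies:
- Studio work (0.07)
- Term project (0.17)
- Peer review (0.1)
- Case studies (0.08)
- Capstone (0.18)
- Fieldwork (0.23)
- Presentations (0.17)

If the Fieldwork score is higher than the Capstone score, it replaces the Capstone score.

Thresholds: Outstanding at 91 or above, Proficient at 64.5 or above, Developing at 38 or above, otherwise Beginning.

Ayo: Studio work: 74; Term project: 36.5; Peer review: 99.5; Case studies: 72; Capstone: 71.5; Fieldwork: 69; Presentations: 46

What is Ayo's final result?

Fieldwork (69) ≤ Capstone (71.5), so Capstone stays at 71.5.
Weighted total:
  Studio work 74 × 0.07 = 5.18
  Term project 36.5 × 0.17 = 6.205
  Peer review 99.5 × 0.1 = 9.95
  Case studies 72 × 0.08 = 5.76
  Capstone 71.5 × 0.18 = 12.87
  Fieldwork 69 × 0.23 = 15.87
  Presentations 46 × 0.17 = 7.82
Sum = 63.655
63.655 is ≥ 38 and < 64.5 → Developing

Developing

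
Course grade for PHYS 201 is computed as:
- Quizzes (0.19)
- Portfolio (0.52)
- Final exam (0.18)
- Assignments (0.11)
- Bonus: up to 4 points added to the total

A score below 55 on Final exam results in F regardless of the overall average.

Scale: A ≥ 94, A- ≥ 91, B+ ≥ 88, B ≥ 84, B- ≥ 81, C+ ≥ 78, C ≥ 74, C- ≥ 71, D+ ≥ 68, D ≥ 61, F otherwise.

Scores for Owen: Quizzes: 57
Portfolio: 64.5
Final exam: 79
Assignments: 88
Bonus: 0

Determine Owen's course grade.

Final exam score 79 ≥ 55: minimum met.
Weighted total:
  Quizzes 57 × 0.19 = 10.83
  Portfolio 64.5 × 0.52 = 33.54
  Final exam 79 × 0.18 = 14.22
  Assignments 88 × 0.11 = 9.68
Sum = 68.27
Bonus: 68.27 + 0 = 68.27
68.27 is ≥ 68 and < 71 → D+

D+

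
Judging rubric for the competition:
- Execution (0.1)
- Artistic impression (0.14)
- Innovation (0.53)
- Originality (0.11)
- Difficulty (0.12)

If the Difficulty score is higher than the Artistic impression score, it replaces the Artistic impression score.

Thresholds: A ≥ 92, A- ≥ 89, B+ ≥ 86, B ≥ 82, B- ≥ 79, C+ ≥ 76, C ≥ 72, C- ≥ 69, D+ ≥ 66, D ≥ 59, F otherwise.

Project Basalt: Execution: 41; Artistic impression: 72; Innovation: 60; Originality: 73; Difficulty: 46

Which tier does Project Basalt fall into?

Difficulty (46) ≤ Artistic impression (72), so Artistic impression stays at 72.
Weighted total:
  Execution 41 × 0.1 = 4.1
  Artistic impression 72 × 0.14 = 10.08
  Innovation 60 × 0.53 = 31.8
  Originality 73 × 0.11 = 8.03
  Difficulty 46 × 0.12 = 5.52
Sum = 59.53
59.53 is ≥ 59 and < 66 → D

D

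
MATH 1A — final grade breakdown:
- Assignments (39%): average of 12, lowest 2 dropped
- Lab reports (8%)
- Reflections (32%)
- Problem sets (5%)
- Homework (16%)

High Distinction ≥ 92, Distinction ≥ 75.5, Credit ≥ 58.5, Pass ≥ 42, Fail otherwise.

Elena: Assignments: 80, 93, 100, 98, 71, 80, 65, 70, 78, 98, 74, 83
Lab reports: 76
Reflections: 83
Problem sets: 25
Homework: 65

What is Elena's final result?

Distinction

Assignments: drop 65, 70 → average of remaining 10 = 855/10 = 85.5
Weighted total:
  Assignments 85.5 × 0.39 = 33.345
  Lab reports 76 × 0.08 = 6.08
  Reflections 83 × 0.32 = 26.56
  Problem sets 25 × 0.05 = 1.25
  Homework 65 × 0.16 = 10.4
Sum = 77.635
77.635 is ≥ 75.5 and < 92 → Distinction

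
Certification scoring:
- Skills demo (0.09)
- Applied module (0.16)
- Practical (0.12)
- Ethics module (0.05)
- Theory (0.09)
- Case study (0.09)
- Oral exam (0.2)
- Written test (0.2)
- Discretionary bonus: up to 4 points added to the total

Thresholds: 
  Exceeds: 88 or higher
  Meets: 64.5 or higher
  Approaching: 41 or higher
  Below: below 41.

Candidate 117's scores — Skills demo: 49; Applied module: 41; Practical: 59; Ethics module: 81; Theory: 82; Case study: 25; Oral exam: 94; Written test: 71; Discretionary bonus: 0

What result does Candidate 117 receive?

Meets

Weighted total:
  Skills demo 49 × 0.09 = 4.41
  Applied module 41 × 0.16 = 6.56
  Practical 59 × 0.12 = 7.08
  Ethics module 81 × 0.05 = 4.05
  Theory 82 × 0.09 = 7.38
  Case study 25 × 0.09 = 2.25
  Oral exam 94 × 0.2 = 18.8
  Written test 71 × 0.2 = 14.2
Sum = 64.73
Discretionary bonus: 64.73 + 0 = 64.73
64.73 is ≥ 64.5 and < 88 → Meets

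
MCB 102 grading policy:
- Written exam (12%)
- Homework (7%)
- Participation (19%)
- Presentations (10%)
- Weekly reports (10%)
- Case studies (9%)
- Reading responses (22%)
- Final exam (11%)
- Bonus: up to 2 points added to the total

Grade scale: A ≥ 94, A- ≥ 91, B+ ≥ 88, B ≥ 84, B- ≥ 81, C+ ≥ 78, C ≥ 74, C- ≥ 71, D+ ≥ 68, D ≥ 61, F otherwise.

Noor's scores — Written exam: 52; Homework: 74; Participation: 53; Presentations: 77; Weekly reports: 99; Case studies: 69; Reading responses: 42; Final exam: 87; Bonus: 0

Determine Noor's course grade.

Weighted total:
  Written exam 52 × 0.12 = 6.24
  Homework 74 × 0.07 = 5.18
  Participation 53 × 0.19 = 10.07
  Presentations 77 × 0.1 = 7.7
  Weekly reports 99 × 0.1 = 9.9
  Case studies 69 × 0.09 = 6.21
  Reading responses 42 × 0.22 = 9.24
  Final exam 87 × 0.11 = 9.57
Sum = 64.11
Bonus: 64.11 + 0 = 64.11
64.11 is ≥ 61 and < 68 → D

D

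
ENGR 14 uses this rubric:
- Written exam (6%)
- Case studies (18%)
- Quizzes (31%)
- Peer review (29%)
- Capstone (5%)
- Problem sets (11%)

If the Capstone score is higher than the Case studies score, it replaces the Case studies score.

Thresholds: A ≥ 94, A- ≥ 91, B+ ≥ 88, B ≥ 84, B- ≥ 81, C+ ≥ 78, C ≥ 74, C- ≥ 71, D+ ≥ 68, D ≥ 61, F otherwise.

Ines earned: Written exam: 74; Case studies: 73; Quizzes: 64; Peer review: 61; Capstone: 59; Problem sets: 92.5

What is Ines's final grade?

Capstone (59) ≤ Case studies (73), so Case studies stays at 73.
Weighted total:
  Written exam 74 × 0.06 = 4.44
  Case studies 73 × 0.18 = 13.14
  Quizzes 64 × 0.31 = 19.84
  Peer review 61 × 0.29 = 17.69
  Capstone 59 × 0.05 = 2.95
  Problem sets 92.5 × 0.11 = 10.175
Sum = 68.235
68.235 is ≥ 68 and < 71 → D+

D+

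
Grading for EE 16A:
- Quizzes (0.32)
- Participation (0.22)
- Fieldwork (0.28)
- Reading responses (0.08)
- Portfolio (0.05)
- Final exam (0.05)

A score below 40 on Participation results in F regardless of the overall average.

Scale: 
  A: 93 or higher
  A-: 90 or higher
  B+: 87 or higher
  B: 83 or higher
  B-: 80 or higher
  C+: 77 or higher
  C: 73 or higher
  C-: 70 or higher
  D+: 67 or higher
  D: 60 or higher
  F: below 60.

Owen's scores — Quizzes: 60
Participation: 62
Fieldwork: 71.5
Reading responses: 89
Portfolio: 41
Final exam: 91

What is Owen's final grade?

D

Participation score 62 ≥ 40: minimum met.
Weighted total:
  Quizzes 60 × 0.32 = 19.2
  Participation 62 × 0.22 = 13.64
  Fieldwork 71.5 × 0.28 = 20.02
  Reading responses 89 × 0.08 = 7.12
  Portfolio 41 × 0.05 = 2.05
  Final exam 91 × 0.05 = 4.55
Sum = 66.58
66.58 is ≥ 60 and < 67 → D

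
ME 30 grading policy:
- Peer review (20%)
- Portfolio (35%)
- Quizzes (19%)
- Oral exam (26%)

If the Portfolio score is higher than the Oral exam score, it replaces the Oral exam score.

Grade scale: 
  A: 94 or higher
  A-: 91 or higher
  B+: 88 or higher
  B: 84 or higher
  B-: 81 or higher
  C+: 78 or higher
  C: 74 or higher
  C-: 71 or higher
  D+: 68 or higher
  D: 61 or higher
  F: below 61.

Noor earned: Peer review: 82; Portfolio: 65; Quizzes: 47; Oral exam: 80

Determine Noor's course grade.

Portfolio (65) ≤ Oral exam (80), so Oral exam stays at 80.
Weighted total:
  Peer review 82 × 0.2 = 16.4
  Portfolio 65 × 0.35 = 22.75
  Quizzes 47 × 0.19 = 8.93
  Oral exam 80 × 0.26 = 20.8
Sum = 68.88
68.88 is ≥ 68 and < 71 → D+

D+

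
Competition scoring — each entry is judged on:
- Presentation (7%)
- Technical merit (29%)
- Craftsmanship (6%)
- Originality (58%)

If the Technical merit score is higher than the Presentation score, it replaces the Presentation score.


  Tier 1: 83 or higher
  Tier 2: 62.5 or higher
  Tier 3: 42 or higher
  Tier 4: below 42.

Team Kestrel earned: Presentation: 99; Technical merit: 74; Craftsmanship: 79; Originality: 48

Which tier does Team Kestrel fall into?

Tier 3

Technical merit (74) ≤ Presentation (99), so Presentation stays at 99.
Weighted total:
  Presentation 99 × 0.07 = 6.93
  Technical merit 74 × 0.29 = 21.46
  Craftsmanship 79 × 0.06 = 4.74
  Originality 48 × 0.58 = 27.84
Sum = 60.97
60.97 is ≥ 42 and < 62.5 → Tier 3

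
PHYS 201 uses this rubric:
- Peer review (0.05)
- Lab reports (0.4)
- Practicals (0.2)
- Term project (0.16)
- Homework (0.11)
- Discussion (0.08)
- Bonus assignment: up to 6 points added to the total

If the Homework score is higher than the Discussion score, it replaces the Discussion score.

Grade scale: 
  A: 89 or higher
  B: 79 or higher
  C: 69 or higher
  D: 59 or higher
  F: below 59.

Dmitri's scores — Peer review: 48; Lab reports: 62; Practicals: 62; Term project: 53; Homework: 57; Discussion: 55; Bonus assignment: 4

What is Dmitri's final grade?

D

Homework (57) > Discussion (55), so Discussion counts as 57.
Weighted total:
  Peer review 48 × 0.05 = 2.4
  Lab reports 62 × 0.4 = 24.8
  Practicals 62 × 0.2 = 12.4
  Term project 53 × 0.16 = 8.48
  Homework 57 × 0.11 = 6.27
  Discussion 57 × 0.08 = 4.56
Sum = 58.91
Bonus assignment: 58.91 + 4 = 62.91
62.91 is ≥ 59 and < 69 → D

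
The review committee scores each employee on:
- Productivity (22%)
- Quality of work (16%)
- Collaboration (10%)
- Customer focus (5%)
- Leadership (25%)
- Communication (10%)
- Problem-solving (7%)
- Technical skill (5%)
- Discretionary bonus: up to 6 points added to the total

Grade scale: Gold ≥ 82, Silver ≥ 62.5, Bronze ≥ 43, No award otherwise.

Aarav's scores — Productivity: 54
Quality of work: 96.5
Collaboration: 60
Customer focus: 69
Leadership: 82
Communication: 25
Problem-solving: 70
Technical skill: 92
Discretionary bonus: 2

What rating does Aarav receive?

Weighted total:
  Productivity 54 × 0.22 = 11.88
  Quality of work 96.5 × 0.16 = 15.44
  Collaboration 60 × 0.1 = 6
  Customer focus 69 × 0.05 = 3.45
  Leadership 82 × 0.25 = 20.5
  Communication 25 × 0.1 = 2.5
  Problem-solving 70 × 0.07 = 4.9
  Technical skill 92 × 0.05 = 4.6
Sum = 69.27
Discretionary bonus: 69.27 + 2 = 71.27
71.27 is ≥ 62.5 and < 82 → Silver

Silver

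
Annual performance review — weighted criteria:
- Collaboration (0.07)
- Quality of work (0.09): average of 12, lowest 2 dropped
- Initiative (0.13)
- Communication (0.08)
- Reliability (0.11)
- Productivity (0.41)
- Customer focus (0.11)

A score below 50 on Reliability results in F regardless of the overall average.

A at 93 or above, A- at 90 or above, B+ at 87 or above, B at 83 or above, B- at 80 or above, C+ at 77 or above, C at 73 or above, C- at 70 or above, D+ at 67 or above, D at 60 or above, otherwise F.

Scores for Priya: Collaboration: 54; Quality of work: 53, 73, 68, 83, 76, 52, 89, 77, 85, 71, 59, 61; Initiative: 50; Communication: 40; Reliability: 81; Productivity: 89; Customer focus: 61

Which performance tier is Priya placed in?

C-

Quality of work: drop 52, 53 → average of remaining 10 = 742/10 = 74.2
Reliability score 81 ≥ 50: minimum met.
Weighted total:
  Collaboration 54 × 0.07 = 3.78
  Quality of work 74.2 × 0.09 = 6.678
  Initiative 50 × 0.13 = 6.5
  Communication 40 × 0.08 = 3.2
  Reliability 81 × 0.11 = 8.91
  Productivity 89 × 0.41 = 36.49
  Customer focus 61 × 0.11 = 6.71
Sum = 72.268
72.268 is ≥ 70 and < 73 → C-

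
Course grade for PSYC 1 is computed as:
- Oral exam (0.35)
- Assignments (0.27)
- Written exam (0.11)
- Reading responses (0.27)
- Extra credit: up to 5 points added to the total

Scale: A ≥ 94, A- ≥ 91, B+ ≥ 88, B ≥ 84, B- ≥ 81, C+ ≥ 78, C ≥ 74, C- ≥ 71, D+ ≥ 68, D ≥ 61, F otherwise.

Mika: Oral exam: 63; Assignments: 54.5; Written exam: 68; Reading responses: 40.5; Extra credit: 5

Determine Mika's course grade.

Weighted total:
  Oral exam 63 × 0.35 = 22.05
  Assignments 54.5 × 0.27 = 14.715
  Written exam 68 × 0.11 = 7.48
  Reading responses 40.5 × 0.27 = 10.935
Sum = 55.18
Extra credit: 55.18 + 5 = 60.18
60.18 < 61 → F

F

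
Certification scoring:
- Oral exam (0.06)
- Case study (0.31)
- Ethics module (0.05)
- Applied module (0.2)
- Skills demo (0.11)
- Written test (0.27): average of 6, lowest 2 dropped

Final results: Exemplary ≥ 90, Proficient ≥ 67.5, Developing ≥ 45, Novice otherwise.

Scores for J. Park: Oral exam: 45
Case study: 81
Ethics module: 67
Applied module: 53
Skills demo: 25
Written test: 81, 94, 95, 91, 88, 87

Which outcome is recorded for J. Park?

Written test: drop 81, 87 → average of remaining 4 = 368/4 = 92
Weighted total:
  Oral exam 45 × 0.06 = 2.7
  Case study 81 × 0.31 = 25.11
  Ethics module 67 × 0.05 = 3.35
  Applied module 53 × 0.2 = 10.6
  Skills demo 25 × 0.11 = 2.75
  Written test 92 × 0.27 = 24.84
Sum = 69.35
69.35 is ≥ 67.5 and < 90 → Proficient

Proficient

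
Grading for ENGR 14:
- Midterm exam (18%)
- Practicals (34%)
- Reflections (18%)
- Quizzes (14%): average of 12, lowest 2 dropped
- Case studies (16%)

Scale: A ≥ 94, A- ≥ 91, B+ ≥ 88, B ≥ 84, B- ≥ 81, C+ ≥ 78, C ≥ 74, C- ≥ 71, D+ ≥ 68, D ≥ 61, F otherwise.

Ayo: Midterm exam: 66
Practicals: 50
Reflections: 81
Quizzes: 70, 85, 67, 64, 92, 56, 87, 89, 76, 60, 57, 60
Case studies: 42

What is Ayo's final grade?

Quizzes: drop 56, 57 → average of remaining 10 = 750/10 = 75
Weighted total:
  Midterm exam 66 × 0.18 = 11.88
  Practicals 50 × 0.34 = 17
  Reflections 81 × 0.18 = 14.58
  Quizzes 75 × 0.14 = 10.5
  Case studies 42 × 0.16 = 6.72
Sum = 60.68
60.68 < 61 → F

F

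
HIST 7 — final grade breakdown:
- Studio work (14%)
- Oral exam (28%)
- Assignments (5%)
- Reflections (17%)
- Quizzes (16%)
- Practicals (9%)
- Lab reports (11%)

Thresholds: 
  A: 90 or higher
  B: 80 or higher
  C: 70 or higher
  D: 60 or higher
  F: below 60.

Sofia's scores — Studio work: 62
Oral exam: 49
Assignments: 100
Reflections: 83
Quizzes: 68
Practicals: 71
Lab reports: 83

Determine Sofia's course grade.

Weighted total:
  Studio work 62 × 0.14 = 8.68
  Oral exam 49 × 0.28 = 13.72
  Assignments 100 × 0.05 = 5
  Reflections 83 × 0.17 = 14.11
  Quizzes 68 × 0.16 = 10.88
  Practicals 71 × 0.09 = 6.39
  Lab reports 83 × 0.11 = 9.13
Sum = 67.91
67.91 is ≥ 60 and < 70 → D

D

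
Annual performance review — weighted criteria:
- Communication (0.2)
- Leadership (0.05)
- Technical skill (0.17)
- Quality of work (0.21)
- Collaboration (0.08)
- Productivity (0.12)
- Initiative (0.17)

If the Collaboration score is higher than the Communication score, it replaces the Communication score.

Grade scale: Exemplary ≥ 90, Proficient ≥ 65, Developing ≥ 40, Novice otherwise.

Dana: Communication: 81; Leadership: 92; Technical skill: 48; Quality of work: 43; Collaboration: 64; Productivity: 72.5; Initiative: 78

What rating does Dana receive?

Proficient

Collaboration (64) ≤ Communication (81), so Communication stays at 81.
Weighted total:
  Communication 81 × 0.2 = 16.2
  Leadership 92 × 0.05 = 4.6
  Technical skill 48 × 0.17 = 8.16
  Quality of work 43 × 0.21 = 9.03
  Collaboration 64 × 0.08 = 5.12
  Productivity 72.5 × 0.12 = 8.7
  Initiative 78 × 0.17 = 13.26
Sum = 65.07
65.07 is ≥ 65 and < 90 → Proficient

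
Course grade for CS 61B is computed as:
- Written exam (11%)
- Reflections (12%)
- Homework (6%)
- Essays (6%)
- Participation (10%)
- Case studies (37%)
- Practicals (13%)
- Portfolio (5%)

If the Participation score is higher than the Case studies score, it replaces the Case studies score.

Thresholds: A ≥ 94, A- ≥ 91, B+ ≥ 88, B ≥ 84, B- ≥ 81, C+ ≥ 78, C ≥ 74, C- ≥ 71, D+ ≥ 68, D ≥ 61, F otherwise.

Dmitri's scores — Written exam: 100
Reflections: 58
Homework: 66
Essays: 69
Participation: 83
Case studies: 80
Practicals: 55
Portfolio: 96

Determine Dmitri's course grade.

C

Participation (83) > Case studies (80), so Case studies counts as 83.
Weighted total:
  Written exam 100 × 0.11 = 11
  Reflections 58 × 0.12 = 6.96
  Homework 66 × 0.06 = 3.96
  Essays 69 × 0.06 = 4.14
  Participation 83 × 0.1 = 8.3
  Case studies 83 × 0.37 = 30.71
  Practicals 55 × 0.13 = 7.15
  Portfolio 96 × 0.05 = 4.8
Sum = 77.02
77.02 is ≥ 74 and < 78 → C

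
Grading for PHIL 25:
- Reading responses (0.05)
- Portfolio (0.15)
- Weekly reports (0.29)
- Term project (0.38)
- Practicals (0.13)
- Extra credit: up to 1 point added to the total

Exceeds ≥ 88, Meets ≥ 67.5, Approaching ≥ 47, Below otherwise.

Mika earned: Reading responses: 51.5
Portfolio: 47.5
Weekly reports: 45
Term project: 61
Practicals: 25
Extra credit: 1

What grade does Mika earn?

Approaching

Weighted total:
  Reading responses 51.5 × 0.05 = 2.575
  Portfolio 47.5 × 0.15 = 7.125
  Weekly reports 45 × 0.29 = 13.05
  Term project 61 × 0.38 = 23.18
  Practicals 25 × 0.13 = 3.25
Sum = 49.18
Extra credit: 49.18 + 1 = 50.18
50.18 is ≥ 47 and < 67.5 → Approaching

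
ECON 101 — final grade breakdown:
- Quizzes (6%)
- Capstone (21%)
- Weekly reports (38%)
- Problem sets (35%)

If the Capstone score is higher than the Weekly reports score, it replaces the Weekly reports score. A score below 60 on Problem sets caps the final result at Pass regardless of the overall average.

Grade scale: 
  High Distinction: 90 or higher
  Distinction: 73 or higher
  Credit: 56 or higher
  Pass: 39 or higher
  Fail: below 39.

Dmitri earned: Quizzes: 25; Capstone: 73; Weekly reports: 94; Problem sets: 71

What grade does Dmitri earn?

Capstone (73) ≤ Weekly reports (94), so Weekly reports stays at 94.
Problem sets score 71 ≥ 60: minimum met.
Weighted total:
  Quizzes 25 × 0.06 = 1.5
  Capstone 73 × 0.21 = 15.33
  Weekly reports 94 × 0.38 = 35.72
  Problem sets 71 × 0.35 = 24.85
Sum = 77.4
77.4 is ≥ 73 and < 90 → Distinction

Distinction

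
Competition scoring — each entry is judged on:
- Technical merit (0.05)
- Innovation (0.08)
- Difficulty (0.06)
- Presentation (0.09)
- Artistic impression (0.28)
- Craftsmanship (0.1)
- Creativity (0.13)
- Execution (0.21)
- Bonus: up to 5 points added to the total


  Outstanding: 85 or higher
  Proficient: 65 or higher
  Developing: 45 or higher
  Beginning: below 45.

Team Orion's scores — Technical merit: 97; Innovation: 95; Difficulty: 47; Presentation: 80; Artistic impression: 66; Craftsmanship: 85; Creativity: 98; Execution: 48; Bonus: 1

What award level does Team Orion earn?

Weighted total:
  Technical merit 97 × 0.05 = 4.85
  Innovation 95 × 0.08 = 7.6
  Difficulty 47 × 0.06 = 2.82
  Presentation 80 × 0.09 = 7.2
  Artistic impression 66 × 0.28 = 18.48
  Craftsmanship 85 × 0.1 = 8.5
  Creativity 98 × 0.13 = 12.74
  Execution 48 × 0.21 = 10.08
Sum = 72.27
Bonus: 72.27 + 1 = 73.27
73.27 is ≥ 65 and < 85 → Proficient

Proficient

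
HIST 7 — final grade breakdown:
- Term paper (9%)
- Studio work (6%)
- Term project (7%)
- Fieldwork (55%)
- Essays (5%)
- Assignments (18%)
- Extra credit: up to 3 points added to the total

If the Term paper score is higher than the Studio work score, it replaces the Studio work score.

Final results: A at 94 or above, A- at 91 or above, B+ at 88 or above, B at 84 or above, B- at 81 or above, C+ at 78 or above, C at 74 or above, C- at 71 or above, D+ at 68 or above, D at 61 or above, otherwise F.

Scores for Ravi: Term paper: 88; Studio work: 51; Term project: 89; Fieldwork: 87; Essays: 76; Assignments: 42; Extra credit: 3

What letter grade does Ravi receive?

Term paper (88) > Studio work (51), so Studio work counts as 88.
Weighted total:
  Term paper 88 × 0.09 = 7.92
  Studio work 88 × 0.06 = 5.28
  Term project 89 × 0.07 = 6.23
  Fieldwork 87 × 0.55 = 47.85
  Essays 76 × 0.05 = 3.8
  Assignments 42 × 0.18 = 7.56
Sum = 78.64
Extra credit: 78.64 + 3 = 81.64
81.64 is ≥ 81 and < 84 → B-

B-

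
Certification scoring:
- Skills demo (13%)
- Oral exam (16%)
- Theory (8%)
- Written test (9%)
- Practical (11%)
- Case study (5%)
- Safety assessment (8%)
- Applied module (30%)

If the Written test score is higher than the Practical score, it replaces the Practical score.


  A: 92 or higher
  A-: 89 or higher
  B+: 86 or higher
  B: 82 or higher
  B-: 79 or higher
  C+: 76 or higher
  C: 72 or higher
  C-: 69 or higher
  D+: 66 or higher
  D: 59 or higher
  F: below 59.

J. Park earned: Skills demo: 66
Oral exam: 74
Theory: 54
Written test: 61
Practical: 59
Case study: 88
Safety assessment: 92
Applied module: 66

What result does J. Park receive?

Written test (61) > Practical (59), so Practical counts as 61.
Weighted total:
  Skills demo 66 × 0.13 = 8.58
  Oral exam 74 × 0.16 = 11.84
  Theory 54 × 0.08 = 4.32
  Written test 61 × 0.09 = 5.49
  Practical 61 × 0.11 = 6.71
  Case study 88 × 0.05 = 4.4
  Safety assessment 92 × 0.08 = 7.36
  Applied module 66 × 0.3 = 19.8
Sum = 68.5
68.5 is ≥ 66 and < 69 → D+

D+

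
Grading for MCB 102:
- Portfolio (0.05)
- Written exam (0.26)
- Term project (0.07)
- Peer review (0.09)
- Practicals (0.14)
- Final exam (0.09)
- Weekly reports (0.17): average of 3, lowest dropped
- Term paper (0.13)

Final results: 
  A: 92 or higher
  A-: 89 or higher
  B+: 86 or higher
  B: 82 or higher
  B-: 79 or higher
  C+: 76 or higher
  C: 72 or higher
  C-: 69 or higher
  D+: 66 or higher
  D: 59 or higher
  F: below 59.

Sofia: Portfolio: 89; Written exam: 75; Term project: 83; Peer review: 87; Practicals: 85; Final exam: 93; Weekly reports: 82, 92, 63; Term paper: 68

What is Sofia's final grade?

B-

Weekly reports: drop 63 → average of remaining 2 = 174/2 = 87
Weighted total:
  Portfolio 89 × 0.05 = 4.45
  Written exam 75 × 0.26 = 19.5
  Term project 83 × 0.07 = 5.81
  Peer review 87 × 0.09 = 7.83
  Practicals 85 × 0.14 = 11.9
  Final exam 93 × 0.09 = 8.37
  Weekly reports 87 × 0.17 = 14.79
  Term paper 68 × 0.13 = 8.84
Sum = 81.49
81.49 is ≥ 79 and < 82 → B-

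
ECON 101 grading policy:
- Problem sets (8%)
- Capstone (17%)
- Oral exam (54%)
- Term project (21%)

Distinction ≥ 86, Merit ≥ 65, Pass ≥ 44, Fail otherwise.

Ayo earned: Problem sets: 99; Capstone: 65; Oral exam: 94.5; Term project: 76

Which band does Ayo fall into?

Merit

Weighted total:
  Problem sets 99 × 0.08 = 7.92
  Capstone 65 × 0.17 = 11.05
  Oral exam 94.5 × 0.54 = 51.03
  Term project 76 × 0.21 = 15.96
Sum = 85.96
85.96 is ≥ 65 and < 86 → Merit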